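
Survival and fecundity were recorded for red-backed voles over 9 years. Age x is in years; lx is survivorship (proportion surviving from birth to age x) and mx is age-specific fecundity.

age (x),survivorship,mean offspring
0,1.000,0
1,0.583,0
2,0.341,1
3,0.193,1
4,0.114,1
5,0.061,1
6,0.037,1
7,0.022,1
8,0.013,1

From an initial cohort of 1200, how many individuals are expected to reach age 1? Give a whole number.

Expected survivors = N0 · l_1 = 1200 × 0.583 = 699.6 → 700

700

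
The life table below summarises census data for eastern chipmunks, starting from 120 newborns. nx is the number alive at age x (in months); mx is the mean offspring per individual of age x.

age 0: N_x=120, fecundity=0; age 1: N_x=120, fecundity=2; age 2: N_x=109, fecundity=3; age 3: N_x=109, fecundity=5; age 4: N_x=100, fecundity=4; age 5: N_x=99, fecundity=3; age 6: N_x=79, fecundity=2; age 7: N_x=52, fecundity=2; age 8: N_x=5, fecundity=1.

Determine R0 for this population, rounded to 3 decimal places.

17.300

lx = nx/n0 = nx/120: 1, 1, 0.90833…, 0.90833…, 0.83333…, 0.825, 0.65833…, 0.43333…, 0.04167…
lx·mx by age: 0, 2, 2.725…, 4.541667…, 3.333333…, 2.475, 1.316667…, 0.866667…, 0.041667…
R0 = Σ lx·mx = 17.3… → 17.300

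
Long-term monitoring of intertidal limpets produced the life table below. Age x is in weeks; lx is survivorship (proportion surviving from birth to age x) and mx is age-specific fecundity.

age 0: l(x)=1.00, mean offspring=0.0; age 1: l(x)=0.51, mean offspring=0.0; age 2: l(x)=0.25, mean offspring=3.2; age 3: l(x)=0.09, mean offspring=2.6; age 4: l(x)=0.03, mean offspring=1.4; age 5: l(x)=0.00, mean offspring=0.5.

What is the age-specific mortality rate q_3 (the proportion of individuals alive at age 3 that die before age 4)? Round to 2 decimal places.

0.67

q_3 = (l_3 − l_4) / l_3 = (0.09 − 0.03) / 0.09
     = 0.06 / 0.09 = 0.666667… → 0.67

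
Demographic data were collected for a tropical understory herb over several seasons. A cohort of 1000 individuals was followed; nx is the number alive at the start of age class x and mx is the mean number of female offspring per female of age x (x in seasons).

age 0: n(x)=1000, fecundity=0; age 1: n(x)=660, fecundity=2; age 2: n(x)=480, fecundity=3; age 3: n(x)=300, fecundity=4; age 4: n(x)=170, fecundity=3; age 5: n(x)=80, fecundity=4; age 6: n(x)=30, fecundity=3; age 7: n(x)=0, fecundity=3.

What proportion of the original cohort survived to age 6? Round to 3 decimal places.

0.030

l_6 = n_6/n_0 = 30/1000 = 0.03 → 0.030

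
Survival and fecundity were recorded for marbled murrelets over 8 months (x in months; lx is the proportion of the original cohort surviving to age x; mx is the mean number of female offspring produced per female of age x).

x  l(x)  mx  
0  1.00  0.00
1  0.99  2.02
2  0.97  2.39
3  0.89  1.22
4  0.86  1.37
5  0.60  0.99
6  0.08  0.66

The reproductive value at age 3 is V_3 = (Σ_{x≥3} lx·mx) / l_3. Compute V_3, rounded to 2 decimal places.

lx·mx for x ≥ 3: 1.0858, 1.1782, 0.594, 0.0528 → sum = 2.9108
V_3 = 2.9108 / l_3 = 2.9108 / 0.89 = 3.270562… → 3.27

3.27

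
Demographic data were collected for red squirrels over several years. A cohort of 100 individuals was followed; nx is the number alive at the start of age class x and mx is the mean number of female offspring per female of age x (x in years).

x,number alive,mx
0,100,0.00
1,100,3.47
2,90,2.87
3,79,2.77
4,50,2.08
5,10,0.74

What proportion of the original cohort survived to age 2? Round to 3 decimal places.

0.900

l_2 = n_2/n_0 = 90/100 = 0.9 → 0.900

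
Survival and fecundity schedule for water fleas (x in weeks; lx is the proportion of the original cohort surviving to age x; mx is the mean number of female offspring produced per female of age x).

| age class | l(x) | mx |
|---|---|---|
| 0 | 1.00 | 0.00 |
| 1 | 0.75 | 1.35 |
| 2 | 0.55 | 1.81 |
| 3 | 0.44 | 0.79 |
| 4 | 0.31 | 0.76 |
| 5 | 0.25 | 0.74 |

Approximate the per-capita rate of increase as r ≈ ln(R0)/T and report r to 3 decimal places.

R0 = Σ lx·mx = 0 + 1.0125 + 0.9955 + 0.3476 + 0.2356 + 0.185 = 2.7762
Σ x·lx·mx = 5.9137; T = 5.9137/2.7762 = 2.13014…
r ≈ ln(R0)/T = ln(2.7762)/2.13014… = 0.47935… → 0.479

0.479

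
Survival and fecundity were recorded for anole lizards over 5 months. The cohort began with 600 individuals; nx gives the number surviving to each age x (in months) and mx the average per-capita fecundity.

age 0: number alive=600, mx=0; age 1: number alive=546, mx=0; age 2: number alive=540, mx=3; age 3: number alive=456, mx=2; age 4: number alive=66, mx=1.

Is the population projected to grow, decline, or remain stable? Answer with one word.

lx = nx/n0 = nx/600: 1, 0.91, 0.9, 0.76, 0.11
R0 = Σ lx·mx = 0 + 0 + 2.7 + 1.52 + 0.11 = 4.33
R0 > 1, so the population is growing.

growing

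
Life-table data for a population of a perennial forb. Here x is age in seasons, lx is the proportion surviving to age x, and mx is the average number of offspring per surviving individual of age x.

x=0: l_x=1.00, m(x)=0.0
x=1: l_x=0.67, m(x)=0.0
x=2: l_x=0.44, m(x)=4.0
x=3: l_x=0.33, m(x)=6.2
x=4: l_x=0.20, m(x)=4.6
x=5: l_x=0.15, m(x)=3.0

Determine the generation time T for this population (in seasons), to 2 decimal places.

3.01

lx·mx: 0, 0, 1.76, 2.046, 0.92, 0.45 → R0 = 5.176
x·lx·mx: 0, 0, 3.52, 6.138, 3.68, 2.25 → Σ = 15.588
T = 15.588 / 5.176 = 3.011592… → 3.01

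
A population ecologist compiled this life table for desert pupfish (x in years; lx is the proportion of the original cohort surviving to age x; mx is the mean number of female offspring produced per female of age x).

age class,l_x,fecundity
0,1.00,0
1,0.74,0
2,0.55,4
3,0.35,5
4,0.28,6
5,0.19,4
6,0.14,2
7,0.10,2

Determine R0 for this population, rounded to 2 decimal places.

6.87

lx·mx by age: 0, 0, 2.2, 1.75, 1.68, 0.76, 0.28, 0.2
R0 = Σ lx·mx = 6.87 → 6.87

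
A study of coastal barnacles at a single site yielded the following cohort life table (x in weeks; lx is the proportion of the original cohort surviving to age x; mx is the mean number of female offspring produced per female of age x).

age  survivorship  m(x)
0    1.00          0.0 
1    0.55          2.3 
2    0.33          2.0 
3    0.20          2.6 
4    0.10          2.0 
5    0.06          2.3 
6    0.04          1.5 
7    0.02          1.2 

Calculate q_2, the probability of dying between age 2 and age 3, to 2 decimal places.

q_2 = (l_2 − l_3) / l_2 = (0.33 − 0.2) / 0.33
     = 0.13 / 0.33 = 0.393939… → 0.39

0.39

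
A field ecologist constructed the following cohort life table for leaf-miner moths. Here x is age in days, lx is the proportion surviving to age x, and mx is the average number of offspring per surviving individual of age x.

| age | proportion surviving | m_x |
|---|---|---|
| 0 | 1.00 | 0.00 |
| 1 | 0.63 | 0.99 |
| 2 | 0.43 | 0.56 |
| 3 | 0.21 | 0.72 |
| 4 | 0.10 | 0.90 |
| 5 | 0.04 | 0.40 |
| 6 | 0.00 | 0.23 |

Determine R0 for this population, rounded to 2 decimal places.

1.12

lx·mx by age: 0, 0.6237, 0.2408, 0.1512, 0.09, 0.016, 0
R0 = Σ lx·mx = 1.1217 → 1.12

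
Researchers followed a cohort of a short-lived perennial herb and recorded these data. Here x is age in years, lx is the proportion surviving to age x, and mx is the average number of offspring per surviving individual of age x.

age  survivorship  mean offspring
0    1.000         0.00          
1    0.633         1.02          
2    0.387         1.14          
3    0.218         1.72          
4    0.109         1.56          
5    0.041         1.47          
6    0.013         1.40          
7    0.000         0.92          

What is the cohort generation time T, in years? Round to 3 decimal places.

2.189

lx·mx: 0, 0.64566, 0.44118, 0.37496, 0.17004, 0.06027, 0.0182, 0 → R0 = 1.71031
x·lx·mx: 0, 0.64566, 0.88236, 1.12488, 0.68016, 0.30135, 0.1092, 0 → Σ = 3.74361
T = 3.74361 / 1.71031 = 2.188849… → 2.189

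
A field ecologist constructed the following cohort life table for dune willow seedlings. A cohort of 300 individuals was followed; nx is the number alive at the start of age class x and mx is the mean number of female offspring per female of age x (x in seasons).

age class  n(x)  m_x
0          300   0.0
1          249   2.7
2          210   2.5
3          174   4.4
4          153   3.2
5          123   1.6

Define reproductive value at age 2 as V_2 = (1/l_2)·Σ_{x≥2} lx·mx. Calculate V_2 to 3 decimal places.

9.414

lx = nx/n0 = nx/300: 1, 0.83, 0.7, 0.58, 0.51, 0.41
lx·mx for x ≥ 2: 1.75, 2.552, 1.632, 0.656 → sum = 6.59
V_2 = 6.59 / l_2 = 6.59 / 0.7 = 9.414286… → 9.414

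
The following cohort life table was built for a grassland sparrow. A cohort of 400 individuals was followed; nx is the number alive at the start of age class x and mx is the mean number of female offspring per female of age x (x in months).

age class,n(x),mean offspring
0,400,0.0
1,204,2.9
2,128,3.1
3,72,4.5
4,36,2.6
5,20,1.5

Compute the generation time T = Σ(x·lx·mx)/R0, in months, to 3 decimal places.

2.007

lx = nx/n0 = nx/400: 1, 0.51, 0.32, 0.18, 0.09, 0.05
lx·mx: 0, 1.479, 0.992, 0.81, 0.234, 0.075 → R0 = 3.59
x·lx·mx: 0, 1.479, 1.984, 2.43, 0.936, 0.375 → Σ = 7.204
T = 7.204 / 3.59 = 2.006685… → 2.007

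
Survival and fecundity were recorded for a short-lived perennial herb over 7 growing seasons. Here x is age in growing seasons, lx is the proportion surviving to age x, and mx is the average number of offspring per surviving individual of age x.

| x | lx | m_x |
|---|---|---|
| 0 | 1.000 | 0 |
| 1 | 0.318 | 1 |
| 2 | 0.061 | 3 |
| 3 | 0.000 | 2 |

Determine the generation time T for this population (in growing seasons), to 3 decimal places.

1.365

lx·mx: 0, 0.318, 0.183, 0 → R0 = 0.501
x·lx·mx: 0, 0.318, 0.366, 0 → Σ = 0.684
T = 0.684 / 0.501 = 1.365269… → 1.365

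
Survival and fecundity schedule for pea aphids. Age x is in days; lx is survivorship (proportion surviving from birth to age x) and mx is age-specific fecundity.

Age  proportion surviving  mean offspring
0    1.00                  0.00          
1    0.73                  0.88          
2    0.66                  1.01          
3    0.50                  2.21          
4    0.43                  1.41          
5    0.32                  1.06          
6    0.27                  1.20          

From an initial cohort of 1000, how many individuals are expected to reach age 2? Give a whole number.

660

Expected survivors = N0 · l_2 = 1000 × 0.66 = 660 → 660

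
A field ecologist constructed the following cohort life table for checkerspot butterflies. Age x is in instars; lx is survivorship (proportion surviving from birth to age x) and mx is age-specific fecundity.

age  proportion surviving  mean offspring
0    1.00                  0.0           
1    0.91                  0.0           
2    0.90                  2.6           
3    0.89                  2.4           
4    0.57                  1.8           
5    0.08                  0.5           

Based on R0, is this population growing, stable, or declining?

growing

R0 = Σ lx·mx = 0 + 0 + 2.34 + 2.136 + 1.026 + 0.04 = 5.542
R0 > 1, so the population is growing.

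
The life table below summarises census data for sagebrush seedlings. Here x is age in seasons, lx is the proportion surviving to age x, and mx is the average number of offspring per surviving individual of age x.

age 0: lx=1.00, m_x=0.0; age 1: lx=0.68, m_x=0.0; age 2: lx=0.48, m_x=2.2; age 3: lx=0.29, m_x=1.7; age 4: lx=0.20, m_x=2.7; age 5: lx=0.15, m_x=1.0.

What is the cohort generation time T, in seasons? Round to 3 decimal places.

2.904

lx·mx: 0, 0, 1.056, 0.493, 0.54, 0.15 → R0 = 2.239
x·lx·mx: 0, 0, 2.112, 1.479, 2.16, 0.75 → Σ = 6.501
T = 6.501 / 2.239 = 2.903528… → 2.904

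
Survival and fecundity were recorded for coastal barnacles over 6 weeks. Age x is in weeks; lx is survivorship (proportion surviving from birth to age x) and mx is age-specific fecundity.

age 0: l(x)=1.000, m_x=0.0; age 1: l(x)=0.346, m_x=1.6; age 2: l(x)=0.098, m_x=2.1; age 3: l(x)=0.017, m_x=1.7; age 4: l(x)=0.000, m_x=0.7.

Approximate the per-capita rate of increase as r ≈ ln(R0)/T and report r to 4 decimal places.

-0.1783

R0 = Σ lx·mx = 0 + 0.5536 + 0.2058 + 0.0289 + 0 = 0.7883
Σ x·lx·mx = 1.0519; T = 1.0519/0.7883 = 1.33439…
r ≈ ln(R0)/T = ln(0.7883)/1.33439… = -0.178266… → -0.1783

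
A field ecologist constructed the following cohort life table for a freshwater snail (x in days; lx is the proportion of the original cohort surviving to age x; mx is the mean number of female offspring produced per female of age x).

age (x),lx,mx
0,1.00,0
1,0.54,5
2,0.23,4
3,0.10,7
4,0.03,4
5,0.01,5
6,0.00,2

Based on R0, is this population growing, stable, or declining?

growing

R0 = Σ lx·mx = 0 + 2.7 + 0.92 + 0.7 + 0.12 + 0.05 + 0 = 4.49
R0 > 1, so the population is growing.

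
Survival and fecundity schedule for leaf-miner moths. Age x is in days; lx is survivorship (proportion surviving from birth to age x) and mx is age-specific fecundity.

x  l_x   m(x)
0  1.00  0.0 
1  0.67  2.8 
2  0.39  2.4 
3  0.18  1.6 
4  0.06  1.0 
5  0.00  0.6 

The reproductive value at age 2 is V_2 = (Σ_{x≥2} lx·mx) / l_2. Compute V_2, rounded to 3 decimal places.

3.292

lx·mx for x ≥ 2: 0.936, 0.288, 0.06, 0 → sum = 1.284
V_2 = 1.284 / l_2 = 1.284 / 0.39 = 3.292308… → 3.292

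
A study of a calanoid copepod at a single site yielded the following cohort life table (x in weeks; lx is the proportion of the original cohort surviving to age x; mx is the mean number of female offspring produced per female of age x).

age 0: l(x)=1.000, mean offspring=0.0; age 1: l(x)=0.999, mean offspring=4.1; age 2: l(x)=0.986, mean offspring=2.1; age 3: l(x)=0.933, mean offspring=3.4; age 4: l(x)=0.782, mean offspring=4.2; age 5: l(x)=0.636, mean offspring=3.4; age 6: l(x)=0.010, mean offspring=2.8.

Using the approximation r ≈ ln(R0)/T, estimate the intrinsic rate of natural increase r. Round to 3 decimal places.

0.954

R0 = Σ lx·mx = 0 + 4.0959 + 2.0706 + 3.1722 + 3.2844 + 2.1624 + 0.028 = 14.8135
Σ x·lx·mx = 41.8713; T = 41.8713/14.8135 = 2.82656…
r ≈ ln(R0)/T = ln(14.8135)/2.82656… = 0.95365… → 0.954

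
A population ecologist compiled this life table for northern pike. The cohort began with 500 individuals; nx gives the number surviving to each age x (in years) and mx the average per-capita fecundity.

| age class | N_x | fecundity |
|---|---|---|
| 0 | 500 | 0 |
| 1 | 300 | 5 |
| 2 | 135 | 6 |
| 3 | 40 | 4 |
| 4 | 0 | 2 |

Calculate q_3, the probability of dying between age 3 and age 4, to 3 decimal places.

lx = nx/n0 = nx/500: 1, 0.6, 0.27, 0.08, 0
q_3 = (l_3 − l_4) / l_3 = (0.08 − 0) / 0.08
     = 0.08 / 0.08 = 1 → 1.000

1.000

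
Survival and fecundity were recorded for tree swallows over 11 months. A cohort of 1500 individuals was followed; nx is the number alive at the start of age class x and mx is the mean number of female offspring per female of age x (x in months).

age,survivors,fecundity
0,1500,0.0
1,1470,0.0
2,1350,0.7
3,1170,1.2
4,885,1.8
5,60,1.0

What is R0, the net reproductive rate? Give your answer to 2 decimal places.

lx = nx/n0 = nx/1500: 1, 0.98, 0.9, 0.78, 0.59, 0.04
lx·mx by age: 0, 0, 0.63, 0.936, 1.062, 0.04
R0 = Σ lx·mx = 2.668 → 2.67

2.67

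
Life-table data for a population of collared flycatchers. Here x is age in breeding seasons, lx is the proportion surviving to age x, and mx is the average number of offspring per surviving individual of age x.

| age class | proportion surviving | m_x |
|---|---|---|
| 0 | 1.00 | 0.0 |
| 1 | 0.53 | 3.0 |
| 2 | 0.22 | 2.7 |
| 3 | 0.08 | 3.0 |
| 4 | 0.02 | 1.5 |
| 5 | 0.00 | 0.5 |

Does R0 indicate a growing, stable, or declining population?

R0 = Σ lx·mx = 0 + 1.59 + 0.594 + 0.24 + 0.03 + 0 = 2.454
R0 > 1, so the population is growing.

growing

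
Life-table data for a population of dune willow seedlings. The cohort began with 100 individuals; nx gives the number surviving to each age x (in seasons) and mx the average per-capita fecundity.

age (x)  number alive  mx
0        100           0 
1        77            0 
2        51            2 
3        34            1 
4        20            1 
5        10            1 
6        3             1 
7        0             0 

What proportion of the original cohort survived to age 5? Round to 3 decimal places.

l_5 = n_5/n_0 = 10/100 = 0.1 → 0.100

0.100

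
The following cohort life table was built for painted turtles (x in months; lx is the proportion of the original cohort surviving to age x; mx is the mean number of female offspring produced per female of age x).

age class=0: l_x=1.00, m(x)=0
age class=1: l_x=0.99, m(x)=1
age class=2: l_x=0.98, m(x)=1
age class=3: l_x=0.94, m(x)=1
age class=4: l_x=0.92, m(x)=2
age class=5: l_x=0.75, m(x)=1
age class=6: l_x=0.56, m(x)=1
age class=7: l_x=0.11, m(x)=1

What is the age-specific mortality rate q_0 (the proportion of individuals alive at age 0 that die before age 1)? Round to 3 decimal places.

0.010

q_0 = (l_0 − l_1) / l_0 = (1 − 0.99) / 1
     = 0.01 / 1 = 0.01 → 0.010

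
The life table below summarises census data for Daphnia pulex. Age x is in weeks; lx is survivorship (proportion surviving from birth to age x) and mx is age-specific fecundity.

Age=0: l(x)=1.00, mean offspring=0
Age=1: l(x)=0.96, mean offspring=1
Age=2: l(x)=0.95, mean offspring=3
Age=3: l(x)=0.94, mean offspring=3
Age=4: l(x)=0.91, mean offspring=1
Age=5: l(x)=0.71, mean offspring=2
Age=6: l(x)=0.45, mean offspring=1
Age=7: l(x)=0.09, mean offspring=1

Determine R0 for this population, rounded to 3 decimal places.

lx·mx by age: 0, 0.96, 2.85, 2.82, 0.91, 1.42, 0.45, 0.09
R0 = Σ lx·mx = 9.5 → 9.500

9.500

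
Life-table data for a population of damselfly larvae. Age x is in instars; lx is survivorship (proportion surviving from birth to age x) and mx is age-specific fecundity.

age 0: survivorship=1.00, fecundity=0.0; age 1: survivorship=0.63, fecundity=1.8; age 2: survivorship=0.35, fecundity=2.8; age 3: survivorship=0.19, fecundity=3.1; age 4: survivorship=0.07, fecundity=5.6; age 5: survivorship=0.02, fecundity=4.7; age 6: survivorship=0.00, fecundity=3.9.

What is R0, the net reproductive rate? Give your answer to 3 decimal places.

3.189

lx·mx by age: 0, 1.134, 0.98, 0.589, 0.392, 0.094, 0
R0 = Σ lx·mx = 3.189 → 3.189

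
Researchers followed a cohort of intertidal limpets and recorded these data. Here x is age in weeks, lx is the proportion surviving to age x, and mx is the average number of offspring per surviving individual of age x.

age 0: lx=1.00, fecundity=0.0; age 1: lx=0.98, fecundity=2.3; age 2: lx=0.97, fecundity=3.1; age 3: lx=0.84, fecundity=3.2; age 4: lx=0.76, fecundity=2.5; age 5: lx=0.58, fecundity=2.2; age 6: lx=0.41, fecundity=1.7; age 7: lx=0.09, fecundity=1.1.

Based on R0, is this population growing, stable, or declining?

growing

R0 = Σ lx·mx = 0 + 2.254 + 3.007 + 2.688 + 1.9 + 1.276 + 0.697 + 0.099 = 11.921
R0 > 1, so the population is growing.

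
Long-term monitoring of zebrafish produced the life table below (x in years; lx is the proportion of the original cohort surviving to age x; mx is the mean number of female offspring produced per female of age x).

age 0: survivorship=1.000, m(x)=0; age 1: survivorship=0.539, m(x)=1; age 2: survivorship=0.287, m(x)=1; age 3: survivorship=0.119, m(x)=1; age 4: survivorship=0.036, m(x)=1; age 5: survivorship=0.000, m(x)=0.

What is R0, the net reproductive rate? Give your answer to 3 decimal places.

lx·mx by age: 0, 0.539, 0.287, 0.119, 0.036, 0
R0 = Σ lx·mx = 0.981 → 0.981

0.981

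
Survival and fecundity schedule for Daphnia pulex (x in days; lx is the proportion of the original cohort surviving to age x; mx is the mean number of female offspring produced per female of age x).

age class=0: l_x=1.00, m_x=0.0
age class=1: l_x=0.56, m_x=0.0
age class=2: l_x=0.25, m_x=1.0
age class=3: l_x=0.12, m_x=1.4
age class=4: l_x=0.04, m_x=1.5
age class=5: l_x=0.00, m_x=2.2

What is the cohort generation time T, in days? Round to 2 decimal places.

lx·mx: 0, 0, 0.25, 0.168, 0.06, 0 → R0 = 0.478
x·lx·mx: 0, 0, 0.5, 0.504, 0.24, 0 → Σ = 1.244
T = 1.244 / 0.478 = 2.60251… → 2.60

2.60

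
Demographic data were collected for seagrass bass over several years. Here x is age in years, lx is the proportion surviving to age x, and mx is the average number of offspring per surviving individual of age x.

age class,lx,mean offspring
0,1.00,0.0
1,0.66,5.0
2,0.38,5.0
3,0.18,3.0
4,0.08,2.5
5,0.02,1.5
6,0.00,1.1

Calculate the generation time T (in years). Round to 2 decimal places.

1.62

lx·mx: 0, 3.3, 1.9, 0.54, 0.2, 0.03, 0 → R0 = 5.97
x·lx·mx: 0, 3.3, 3.8, 1.62, 0.8, 0.15, 0 → Σ = 9.67
T = 9.67 / 5.97 = 1.619765… → 1.62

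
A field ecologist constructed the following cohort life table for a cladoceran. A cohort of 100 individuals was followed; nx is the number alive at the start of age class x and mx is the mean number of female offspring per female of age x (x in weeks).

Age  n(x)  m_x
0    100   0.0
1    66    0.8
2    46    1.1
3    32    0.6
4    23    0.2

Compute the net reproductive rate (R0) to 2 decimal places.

1.27

lx = nx/n0 = nx/100: 1, 0.66, 0.46, 0.32, 0.23
lx·mx by age: 0, 0.528, 0.506, 0.192, 0.046
R0 = Σ lx·mx = 1.272 → 1.27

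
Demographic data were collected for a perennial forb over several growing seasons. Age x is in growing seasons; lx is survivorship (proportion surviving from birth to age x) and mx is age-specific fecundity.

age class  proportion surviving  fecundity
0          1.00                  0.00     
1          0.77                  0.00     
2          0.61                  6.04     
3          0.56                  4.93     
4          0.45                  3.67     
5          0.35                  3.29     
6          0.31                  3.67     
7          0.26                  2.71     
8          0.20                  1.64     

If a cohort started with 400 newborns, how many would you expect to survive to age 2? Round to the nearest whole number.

Expected survivors = N0 · l_2 = 400 × 0.61 = 244 → 244

244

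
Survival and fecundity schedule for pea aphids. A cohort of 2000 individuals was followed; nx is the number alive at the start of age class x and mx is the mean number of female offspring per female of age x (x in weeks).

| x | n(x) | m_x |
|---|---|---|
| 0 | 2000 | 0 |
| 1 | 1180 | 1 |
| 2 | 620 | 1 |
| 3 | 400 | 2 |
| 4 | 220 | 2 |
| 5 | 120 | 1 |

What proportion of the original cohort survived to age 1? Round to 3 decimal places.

l_1 = n_1/n_0 = 1180/2000 = 0.59 → 0.590

0.590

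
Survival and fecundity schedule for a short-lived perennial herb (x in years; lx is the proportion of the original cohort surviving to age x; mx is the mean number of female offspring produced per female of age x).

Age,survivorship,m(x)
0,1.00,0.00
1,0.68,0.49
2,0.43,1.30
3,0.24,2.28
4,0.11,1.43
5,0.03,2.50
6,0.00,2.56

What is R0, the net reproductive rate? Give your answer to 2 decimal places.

1.67

lx·mx by age: 0, 0.3332, 0.559, 0.5472, 0.1573, 0.075, 0
R0 = Σ lx·mx = 1.6717 → 1.67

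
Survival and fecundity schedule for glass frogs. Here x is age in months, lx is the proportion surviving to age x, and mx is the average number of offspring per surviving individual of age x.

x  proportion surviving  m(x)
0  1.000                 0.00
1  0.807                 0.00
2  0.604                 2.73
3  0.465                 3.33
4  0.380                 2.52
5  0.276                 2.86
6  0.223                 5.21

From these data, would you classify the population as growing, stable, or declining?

growing

R0 = Σ lx·mx = 0 + 0 + 1.64892 + 1.54845 + 0.9576 + 0.78936 + 1.16183 = 6.10616
R0 > 1, so the population is growing.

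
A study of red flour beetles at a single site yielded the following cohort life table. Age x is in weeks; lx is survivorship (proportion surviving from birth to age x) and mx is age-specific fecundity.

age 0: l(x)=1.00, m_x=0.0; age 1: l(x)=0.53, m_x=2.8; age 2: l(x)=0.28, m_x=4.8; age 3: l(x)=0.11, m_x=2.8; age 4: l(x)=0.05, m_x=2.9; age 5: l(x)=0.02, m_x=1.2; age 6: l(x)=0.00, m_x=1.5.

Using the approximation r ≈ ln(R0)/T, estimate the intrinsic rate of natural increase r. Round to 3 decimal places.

R0 = Σ lx·mx = 0 + 1.484 + 1.344 + 0.308 + 0.145 + 0.024 + 0 = 3.305
Σ x·lx·mx = 5.796; T = 5.796/3.305 = 1.75371…
r ≈ ln(R0)/T = ln(3.305)/1.75371… = 0.68166… → 0.682

0.682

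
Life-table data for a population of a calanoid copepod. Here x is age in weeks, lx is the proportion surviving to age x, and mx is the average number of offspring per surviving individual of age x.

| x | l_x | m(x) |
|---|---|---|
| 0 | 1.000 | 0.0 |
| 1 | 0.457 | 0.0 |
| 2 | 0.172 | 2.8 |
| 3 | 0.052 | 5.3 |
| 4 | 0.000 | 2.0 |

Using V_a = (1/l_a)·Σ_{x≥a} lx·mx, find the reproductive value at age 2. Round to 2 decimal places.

lx·mx for x ≥ 2: 0.4816, 0.2756, 0 → sum = 0.7572
V_2 = 0.7572 / l_2 = 0.7572 / 0.172 = 4.402326… → 4.40

4.40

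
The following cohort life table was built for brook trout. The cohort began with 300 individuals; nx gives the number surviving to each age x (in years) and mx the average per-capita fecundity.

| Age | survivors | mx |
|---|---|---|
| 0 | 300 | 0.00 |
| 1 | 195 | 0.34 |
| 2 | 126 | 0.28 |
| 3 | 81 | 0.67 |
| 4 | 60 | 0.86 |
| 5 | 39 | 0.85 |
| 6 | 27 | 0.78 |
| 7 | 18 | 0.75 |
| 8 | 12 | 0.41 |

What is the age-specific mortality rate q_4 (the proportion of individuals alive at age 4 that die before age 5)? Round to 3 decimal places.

0.350

lx = nx/n0 = nx/300: 1, 0.65, 0.42, 0.27, 0.2, 0.13, 0.09, 0.06, 0.04
q_4 = (l_4 − l_5) / l_4 = (0.2 − 0.13) / 0.2
     = 0.07 / 0.2 = 0.35 → 0.350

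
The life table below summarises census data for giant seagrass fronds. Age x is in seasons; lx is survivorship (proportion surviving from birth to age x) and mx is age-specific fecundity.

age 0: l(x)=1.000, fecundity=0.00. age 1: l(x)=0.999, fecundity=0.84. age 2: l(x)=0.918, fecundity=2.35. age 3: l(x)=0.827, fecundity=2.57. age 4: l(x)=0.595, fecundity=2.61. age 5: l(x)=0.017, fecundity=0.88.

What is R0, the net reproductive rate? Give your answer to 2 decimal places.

6.69

lx·mx by age: 0, 0.83916, 2.1573, 2.12539, 1.55295, 0.01496
R0 = Σ lx·mx = 6.68976 → 6.69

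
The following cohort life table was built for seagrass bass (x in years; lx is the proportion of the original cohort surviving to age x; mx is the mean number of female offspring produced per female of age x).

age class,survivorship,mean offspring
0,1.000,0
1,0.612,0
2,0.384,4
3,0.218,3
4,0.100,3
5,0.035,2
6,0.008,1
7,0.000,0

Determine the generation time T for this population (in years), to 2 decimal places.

2.58

lx·mx: 0, 0, 1.536, 0.654, 0.3, 0.07, 0.008, 0 → R0 = 2.568
x·lx·mx: 0, 0, 3.072, 1.962, 1.2, 0.35, 0.048, 0 → Σ = 6.632
T = 6.632 / 2.568 = 2.582555… → 2.58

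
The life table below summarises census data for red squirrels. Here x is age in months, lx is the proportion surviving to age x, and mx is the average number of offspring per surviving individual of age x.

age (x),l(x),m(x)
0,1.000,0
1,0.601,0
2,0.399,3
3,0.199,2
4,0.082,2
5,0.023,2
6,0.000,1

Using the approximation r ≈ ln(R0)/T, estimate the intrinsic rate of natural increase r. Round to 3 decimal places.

R0 = Σ lx·mx = 0 + 0 + 1.197 + 0.398 + 0.164 + 0.046 + 0 = 1.805
Σ x·lx·mx = 4.474; T = 4.474/1.805 = 2.47867…
r ≈ ln(R0)/T = ln(1.805)/2.47867… = 0.23826… → 0.238

0.238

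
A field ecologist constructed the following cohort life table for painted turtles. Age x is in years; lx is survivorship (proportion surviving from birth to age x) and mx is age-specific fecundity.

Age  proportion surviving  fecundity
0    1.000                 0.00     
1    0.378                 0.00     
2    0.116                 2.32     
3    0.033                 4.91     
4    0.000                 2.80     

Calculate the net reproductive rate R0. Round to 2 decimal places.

lx·mx by age: 0, 0, 0.26912, 0.16203, 0
R0 = Σ lx·mx = 0.43115 → 0.43

0.43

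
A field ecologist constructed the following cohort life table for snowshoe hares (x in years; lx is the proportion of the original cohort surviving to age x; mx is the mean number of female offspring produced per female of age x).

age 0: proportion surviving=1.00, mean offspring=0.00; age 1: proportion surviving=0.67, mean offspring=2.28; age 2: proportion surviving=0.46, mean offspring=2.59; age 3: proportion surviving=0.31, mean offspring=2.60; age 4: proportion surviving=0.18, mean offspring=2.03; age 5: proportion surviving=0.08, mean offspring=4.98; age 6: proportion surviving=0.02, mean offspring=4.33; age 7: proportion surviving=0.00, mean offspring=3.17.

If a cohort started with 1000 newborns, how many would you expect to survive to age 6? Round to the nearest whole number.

20

Expected survivors = N0 · l_6 = 1000 × 0.02 = 20 → 20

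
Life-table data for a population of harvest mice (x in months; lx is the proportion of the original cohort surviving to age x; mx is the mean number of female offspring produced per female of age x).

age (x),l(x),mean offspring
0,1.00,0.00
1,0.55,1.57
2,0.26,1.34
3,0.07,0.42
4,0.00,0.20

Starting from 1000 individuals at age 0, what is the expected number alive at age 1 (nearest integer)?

Expected survivors = N0 · l_1 = 1000 × 0.55 = 550 → 550

550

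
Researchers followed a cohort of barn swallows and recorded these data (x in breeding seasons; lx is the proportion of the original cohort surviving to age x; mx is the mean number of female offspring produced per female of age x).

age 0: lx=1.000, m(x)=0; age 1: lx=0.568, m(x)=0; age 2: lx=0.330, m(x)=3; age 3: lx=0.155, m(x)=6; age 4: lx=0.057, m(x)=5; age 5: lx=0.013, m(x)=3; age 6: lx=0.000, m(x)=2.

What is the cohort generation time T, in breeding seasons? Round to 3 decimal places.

lx·mx: 0, 0, 0.99, 0.93, 0.285, 0.039, 0 → R0 = 2.244
x·lx·mx: 0, 0, 1.98, 2.79, 1.14, 0.195, 0 → Σ = 6.105
T = 6.105 / 2.244 = 2.720588… → 2.721

2.721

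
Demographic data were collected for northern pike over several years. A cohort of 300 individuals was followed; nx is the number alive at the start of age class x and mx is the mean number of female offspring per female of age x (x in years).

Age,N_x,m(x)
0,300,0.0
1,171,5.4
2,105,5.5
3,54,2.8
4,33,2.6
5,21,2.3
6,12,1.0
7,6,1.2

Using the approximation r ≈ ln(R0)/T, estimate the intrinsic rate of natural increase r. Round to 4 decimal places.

1.0004

lx = nx/n0 = nx/300: 1, 0.57, 0.35, 0.18, 0.11, 0.07, 0.04, 0.02
R0 = Σ lx·mx = 0 + 3.078 + 1.925 + 0.504 + 0.286 + 0.161 + 0.04 + 0.024 = 6.018
Σ x·lx·mx = 10.797; T = 10.797/6.018 = 1.79412…
r ≈ ln(R0)/T = ln(6.018)/1.79412… = 1.000355… → 1.0004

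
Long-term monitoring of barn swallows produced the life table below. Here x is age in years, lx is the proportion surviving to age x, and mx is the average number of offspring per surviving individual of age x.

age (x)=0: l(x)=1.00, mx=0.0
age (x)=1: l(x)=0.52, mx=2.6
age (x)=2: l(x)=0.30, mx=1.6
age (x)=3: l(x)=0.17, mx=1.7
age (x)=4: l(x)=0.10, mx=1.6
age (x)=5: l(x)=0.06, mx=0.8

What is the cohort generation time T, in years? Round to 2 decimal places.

1.74

lx·mx: 0, 1.352, 0.48, 0.289, 0.16, 0.048 → R0 = 2.329
x·lx·mx: 0, 1.352, 0.96, 0.867, 0.64, 0.24 → Σ = 4.059
T = 4.059 / 2.329 = 1.742808… → 1.74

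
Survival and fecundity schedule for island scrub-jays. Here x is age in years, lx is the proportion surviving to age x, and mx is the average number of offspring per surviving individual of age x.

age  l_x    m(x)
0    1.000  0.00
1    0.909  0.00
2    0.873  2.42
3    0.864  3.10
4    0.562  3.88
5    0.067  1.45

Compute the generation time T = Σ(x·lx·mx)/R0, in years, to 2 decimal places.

3.04

lx·mx: 0, 0, 2.11266, 2.6784, 2.18056, 0.09715 → R0 = 7.06877
x·lx·mx: 0, 0, 4.22532, 8.0352, 8.72224, 0.48575 → Σ = 21.46851
T = 21.46851 / 7.06877 = 3.037093… → 3.04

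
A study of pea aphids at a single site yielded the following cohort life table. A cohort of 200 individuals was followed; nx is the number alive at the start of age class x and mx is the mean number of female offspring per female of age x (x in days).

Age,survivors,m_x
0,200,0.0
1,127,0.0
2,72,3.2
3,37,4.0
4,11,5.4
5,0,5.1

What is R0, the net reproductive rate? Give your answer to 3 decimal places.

2.189

lx = nx/n0 = nx/200: 1, 0.635, 0.36, 0.185, 0.055, 0
lx·mx by age: 0, 0, 1.152, 0.74, 0.297, 0
R0 = Σ lx·mx = 2.189 → 2.189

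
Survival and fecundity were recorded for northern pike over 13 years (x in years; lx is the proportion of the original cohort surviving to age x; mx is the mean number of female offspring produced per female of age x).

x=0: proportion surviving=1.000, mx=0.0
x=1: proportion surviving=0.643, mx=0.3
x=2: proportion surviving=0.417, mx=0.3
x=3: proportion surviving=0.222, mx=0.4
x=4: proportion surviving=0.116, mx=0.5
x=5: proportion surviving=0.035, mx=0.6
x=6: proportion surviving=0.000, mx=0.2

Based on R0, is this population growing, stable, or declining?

declining

R0 = Σ lx·mx = 0 + 0.1929 + 0.1251 + 0.0888 + 0.058 + 0.021 + 0 = 0.4858
R0 < 1, so the population is declining.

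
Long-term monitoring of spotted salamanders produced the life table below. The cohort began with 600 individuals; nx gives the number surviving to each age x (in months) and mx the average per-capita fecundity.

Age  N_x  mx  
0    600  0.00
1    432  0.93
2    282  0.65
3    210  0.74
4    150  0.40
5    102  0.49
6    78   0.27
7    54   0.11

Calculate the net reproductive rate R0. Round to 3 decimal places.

1.462

lx = nx/n0 = nx/600: 1, 0.72, 0.47, 0.35, 0.25, 0.17, 0.13, 0.09
lx·mx by age: 0, 0.6696, 0.3055, 0.259, 0.1, 0.0833, 0.0351, 0.0099
R0 = Σ lx·mx = 1.4624 → 1.462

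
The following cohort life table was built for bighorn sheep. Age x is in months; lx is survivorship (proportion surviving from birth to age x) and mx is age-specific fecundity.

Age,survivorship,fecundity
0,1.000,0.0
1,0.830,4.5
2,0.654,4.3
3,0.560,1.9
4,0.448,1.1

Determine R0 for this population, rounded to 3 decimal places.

8.104

lx·mx by age: 0, 3.735, 2.8122, 1.064, 0.4928
R0 = Σ lx·mx = 8.104 → 8.104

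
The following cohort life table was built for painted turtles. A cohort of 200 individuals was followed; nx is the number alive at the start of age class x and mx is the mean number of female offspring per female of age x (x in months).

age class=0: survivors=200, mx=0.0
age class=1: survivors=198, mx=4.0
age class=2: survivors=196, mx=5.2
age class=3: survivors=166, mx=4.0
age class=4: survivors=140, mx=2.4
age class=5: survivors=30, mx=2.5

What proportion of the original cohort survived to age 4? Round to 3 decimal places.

0.700

l_4 = n_4/n_0 = 140/200 = 0.7 → 0.700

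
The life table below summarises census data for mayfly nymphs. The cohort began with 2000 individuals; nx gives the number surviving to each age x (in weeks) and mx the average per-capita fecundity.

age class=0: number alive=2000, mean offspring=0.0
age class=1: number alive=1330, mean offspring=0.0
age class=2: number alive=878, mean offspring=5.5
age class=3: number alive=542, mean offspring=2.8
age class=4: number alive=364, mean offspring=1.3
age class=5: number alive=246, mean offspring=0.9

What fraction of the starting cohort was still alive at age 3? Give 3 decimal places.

0.271

l_3 = n_3/n_0 = 542/2000 = 0.271 → 0.271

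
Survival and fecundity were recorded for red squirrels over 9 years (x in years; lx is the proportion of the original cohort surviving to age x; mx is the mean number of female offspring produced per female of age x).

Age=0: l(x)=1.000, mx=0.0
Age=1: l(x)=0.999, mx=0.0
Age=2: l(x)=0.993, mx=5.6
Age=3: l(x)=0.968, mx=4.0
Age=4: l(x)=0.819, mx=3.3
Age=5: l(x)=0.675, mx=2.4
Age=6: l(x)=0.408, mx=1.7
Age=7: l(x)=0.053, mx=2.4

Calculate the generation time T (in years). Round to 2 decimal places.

lx·mx: 0, 0, 5.5608, 3.872, 2.7027, 1.62, 0.6936, 0.1272 → R0 = 14.5763
x·lx·mx: 0, 0, 11.1216, 11.616, 10.8108, 8.1, 4.1616, 0.8904 → Σ = 46.7004
T = 46.7004 / 14.5763 = 3.203858… → 3.20

3.20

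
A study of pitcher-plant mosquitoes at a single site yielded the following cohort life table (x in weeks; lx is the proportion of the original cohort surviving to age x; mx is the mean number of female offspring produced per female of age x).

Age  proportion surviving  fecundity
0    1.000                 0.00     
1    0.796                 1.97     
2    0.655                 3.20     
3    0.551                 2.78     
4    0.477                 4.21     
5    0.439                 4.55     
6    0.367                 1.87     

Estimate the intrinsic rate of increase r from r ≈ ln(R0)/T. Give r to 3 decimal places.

R0 = Σ lx·mx = 0 + 1.56812 + 2.096 + 1.53178 + 2.00817 + 1.99745 + 0.68629 = 9.88781
Σ x·lx·mx = 32.49313; T = 32.49313/9.88781 = 3.28618…
r ≈ ln(R0)/T = ln(9.88781)/3.28618… = 0.69725… → 0.697

0.697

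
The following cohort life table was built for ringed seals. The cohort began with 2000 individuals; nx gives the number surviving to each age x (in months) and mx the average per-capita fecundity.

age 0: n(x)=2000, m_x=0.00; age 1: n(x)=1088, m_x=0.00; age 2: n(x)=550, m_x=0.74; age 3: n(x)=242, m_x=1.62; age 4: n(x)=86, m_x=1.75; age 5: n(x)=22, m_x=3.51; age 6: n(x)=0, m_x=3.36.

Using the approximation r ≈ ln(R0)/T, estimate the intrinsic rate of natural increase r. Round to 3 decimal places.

lx = nx/n0 = nx/2000: 1, 0.544, 0.275, 0.121, 0.043, 0.011, 0
R0 = Σ lx·mx = 0 + 0 + 0.2035 + 0.19602 + 0.07525 + 0.03861 + 0 = 0.51338
Σ x·lx·mx = 1.48911; T = 1.48911/0.51338 = 2.9006…
r ≈ ln(R0)/T = ln(0.51338)/2.9006… = -0.22986… → -0.230

-0.230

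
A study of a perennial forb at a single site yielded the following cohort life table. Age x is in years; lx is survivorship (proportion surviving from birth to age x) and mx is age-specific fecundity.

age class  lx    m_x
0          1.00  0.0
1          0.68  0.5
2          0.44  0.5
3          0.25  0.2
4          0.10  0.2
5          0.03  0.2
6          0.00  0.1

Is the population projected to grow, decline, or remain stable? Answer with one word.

R0 = Σ lx·mx = 0 + 0.34 + 0.22 + 0.05 + 0.02 + 0.006 + 0 = 0.636
R0 < 1, so the population is declining.

declining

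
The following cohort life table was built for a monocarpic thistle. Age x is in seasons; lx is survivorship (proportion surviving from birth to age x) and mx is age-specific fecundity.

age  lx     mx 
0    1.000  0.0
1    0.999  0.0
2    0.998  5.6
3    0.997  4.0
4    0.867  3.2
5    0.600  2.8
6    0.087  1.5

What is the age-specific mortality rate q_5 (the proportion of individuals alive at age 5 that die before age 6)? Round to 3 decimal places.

0.855

q_5 = (l_5 − l_6) / l_5 = (0.6 − 0.087) / 0.6
     = 0.513 / 0.6 = 0.855 → 0.855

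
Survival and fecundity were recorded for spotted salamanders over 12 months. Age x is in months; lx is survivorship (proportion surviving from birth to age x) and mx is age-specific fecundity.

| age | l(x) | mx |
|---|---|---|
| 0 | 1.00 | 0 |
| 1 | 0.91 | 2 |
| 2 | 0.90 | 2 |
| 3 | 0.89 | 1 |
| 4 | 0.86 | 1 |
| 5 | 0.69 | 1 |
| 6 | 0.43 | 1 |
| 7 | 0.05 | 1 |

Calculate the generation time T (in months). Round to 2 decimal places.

lx·mx: 0, 1.82, 1.8, 0.89, 0.86, 0.69, 0.43, 0.05 → R0 = 6.54
x·lx·mx: 0, 1.82, 3.6, 2.67, 3.44, 3.45, 2.58, 0.35 → Σ = 17.91
T = 17.91 / 6.54 = 2.738532… → 2.74

2.74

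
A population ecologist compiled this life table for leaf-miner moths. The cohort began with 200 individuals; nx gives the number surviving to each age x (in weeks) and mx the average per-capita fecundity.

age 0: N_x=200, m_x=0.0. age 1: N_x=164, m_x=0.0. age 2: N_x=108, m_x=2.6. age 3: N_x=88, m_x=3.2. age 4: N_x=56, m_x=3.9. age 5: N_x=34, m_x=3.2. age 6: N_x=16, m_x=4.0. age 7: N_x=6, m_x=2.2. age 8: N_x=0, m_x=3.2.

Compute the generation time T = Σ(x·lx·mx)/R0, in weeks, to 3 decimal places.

3.414

lx = nx/n0 = nx/200: 1, 0.82, 0.54, 0.44, 0.28, 0.17, 0.08, 0.03, 0
lx·mx: 0, 0, 1.404, 1.408, 1.092, 0.544, 0.32, 0.066, 0 → R0 = 4.834
x·lx·mx: 0, 0, 2.808, 4.224, 4.368, 2.72, 1.92, 0.462, 0 → Σ = 16.502
T = 16.502 / 4.834 = 3.413736… → 3.414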